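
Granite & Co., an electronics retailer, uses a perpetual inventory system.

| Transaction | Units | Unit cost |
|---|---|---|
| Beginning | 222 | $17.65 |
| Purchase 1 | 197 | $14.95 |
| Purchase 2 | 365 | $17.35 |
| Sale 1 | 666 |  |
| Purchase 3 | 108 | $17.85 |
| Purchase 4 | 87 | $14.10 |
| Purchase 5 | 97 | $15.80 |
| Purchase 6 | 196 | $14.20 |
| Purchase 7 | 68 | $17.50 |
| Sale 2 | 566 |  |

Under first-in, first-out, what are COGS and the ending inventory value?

COGS = $20,098.50; ending inventory = $1,758.00

Sale 1 (666) [FIFO — oldest first]: 222 @ $17.65 + 197 @ $14.95 + 247 @ $17.35 = $11,148.90
Sale 2 (566) [FIFO — oldest first]: 118 @ $17.35 + 108 @ $17.85 + 87 @ $14.10 + 97 @ $15.80 + 156 @ $14.20 = $8,949.60
Total COGS = $11,148.90 + $8,949.60 = $20,098.50
Ending inventory: 40 @ $14.20 + 68 @ $17.50 = $1,758.00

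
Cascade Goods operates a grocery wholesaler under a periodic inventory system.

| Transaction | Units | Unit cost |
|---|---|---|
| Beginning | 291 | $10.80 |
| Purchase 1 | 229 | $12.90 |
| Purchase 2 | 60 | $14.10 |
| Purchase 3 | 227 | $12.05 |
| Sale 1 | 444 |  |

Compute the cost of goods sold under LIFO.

COGS = $5,606.65

Sale 1 (444) [LIFO — newest first]: 227 @ $12.05 + 60 @ $14.10 + 157 @ $12.90 = $5,606.65
Ending inventory: 291 @ $10.80 + 72 @ $12.90 = $4,071.60
Check: goods available $9,678.25 = COGS $5,606.65 + ending $4,071.60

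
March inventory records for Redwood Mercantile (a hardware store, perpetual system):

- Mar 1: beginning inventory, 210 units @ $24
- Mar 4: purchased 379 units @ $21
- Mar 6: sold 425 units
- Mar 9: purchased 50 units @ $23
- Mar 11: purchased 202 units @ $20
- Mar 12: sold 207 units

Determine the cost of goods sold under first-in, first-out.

COGS = $13,988

Mar 6, 425 sold [FIFO — oldest first]: 210 @ $24 + 215 @ $21 = $9,555
Mar 12, 207 sold [FIFO — oldest first]: 164 @ $21 + 43 @ $23 = $4,433
Total COGS = $9,555 + $4,433 = $13,988
Ending inventory: 7 @ $23 + 202 @ $20 = $4,201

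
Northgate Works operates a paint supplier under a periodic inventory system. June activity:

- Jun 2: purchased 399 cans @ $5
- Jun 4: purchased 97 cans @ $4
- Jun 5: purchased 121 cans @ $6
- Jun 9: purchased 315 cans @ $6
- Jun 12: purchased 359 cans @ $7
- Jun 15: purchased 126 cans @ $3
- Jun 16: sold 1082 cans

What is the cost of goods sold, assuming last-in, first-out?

COGS = $6,215

Jun 16, 1082 sold [LIFO — newest first]: 126 @ $3 + 359 @ $7 + 315 @ $6 + 121 @ $6 + 97 @ $4 + 64 @ $5 = $6,215
Ending inventory: 335 @ $5 = $1,675
Check: goods available $7,890 = COGS $6,215 + ending $1,675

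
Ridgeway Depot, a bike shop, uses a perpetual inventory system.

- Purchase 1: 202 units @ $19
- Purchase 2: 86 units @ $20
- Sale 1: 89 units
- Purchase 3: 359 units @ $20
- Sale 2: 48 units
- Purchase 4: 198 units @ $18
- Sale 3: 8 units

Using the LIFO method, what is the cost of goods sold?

Sale 1 (89) [LIFO — newest first]: 86 @ $20 + 3 @ $19 = $1,777
Sale 2 (48) [LIFO — newest first]: 48 @ $20 = $960
Sale 3 (8) [LIFO — newest first]: 8 @ $18 = $144
Total COGS = $1,777 + $960 + $144 = $2,881
Ending inventory: 199 @ $19 + 311 @ $20 + 190 @ $18 = $13,421
Check: goods available $16,302 = COGS $2,881 + ending $13,421

COGS = $2,881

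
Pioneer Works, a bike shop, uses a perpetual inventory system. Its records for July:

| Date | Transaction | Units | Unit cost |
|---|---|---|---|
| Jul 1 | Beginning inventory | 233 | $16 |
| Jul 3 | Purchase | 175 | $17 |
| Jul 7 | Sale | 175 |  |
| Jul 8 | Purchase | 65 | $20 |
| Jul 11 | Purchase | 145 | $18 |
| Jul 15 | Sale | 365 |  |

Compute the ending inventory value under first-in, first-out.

Jul 7, 175 sold [FIFO — oldest first]: 175 @ $16 = $2,800
Jul 15, 365 sold [FIFO — oldest first]: 58 @ $16 + 175 @ $17 + 65 @ $20 + 67 @ $18 = $6,409
Total COGS = $2,800 + $6,409 = $9,209
Ending inventory: 78 @ $18 = $1,404

Ending inventory = $1,404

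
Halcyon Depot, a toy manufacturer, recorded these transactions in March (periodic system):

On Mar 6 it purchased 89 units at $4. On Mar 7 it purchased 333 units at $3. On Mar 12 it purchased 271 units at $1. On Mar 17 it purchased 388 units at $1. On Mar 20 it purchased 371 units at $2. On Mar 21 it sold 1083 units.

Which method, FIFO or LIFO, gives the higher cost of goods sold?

FIFO COGS: 89 @ $4 + 333 @ $3 + 271 @ $1 + 388 @ $1 + 2 @ $2 = $2,018
LIFO COGS: 371 @ $2 + 388 @ $1 + 271 @ $1 + 53 @ $3 = $1,560

FIFO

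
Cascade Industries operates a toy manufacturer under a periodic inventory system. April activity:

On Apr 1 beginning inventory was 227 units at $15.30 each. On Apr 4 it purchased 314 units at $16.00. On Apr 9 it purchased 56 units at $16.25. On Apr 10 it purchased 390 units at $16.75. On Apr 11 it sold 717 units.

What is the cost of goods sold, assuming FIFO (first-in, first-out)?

Apr 11, 717 sold [FIFO — oldest first]: 227 @ $15.30 + 314 @ $16.00 + 56 @ $16.25 + 120 @ $16.75 = $11,417.10
Ending inventory: 270 @ $16.75 = $4,522.50
Check: goods available $15,939.60 = COGS $11,417.10 + ending $4,522.50

COGS = $11,417.10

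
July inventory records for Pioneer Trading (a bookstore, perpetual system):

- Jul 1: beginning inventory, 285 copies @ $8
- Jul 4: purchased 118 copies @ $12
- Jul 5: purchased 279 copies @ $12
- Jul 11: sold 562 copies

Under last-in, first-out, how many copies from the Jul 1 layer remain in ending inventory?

Jul 11, 562 sold [LIFO — newest first]: 279 @ $12 + 118 @ $12 + 165 @ $8 = $6,084
Ending inventory: 120 @ $8 = $960

120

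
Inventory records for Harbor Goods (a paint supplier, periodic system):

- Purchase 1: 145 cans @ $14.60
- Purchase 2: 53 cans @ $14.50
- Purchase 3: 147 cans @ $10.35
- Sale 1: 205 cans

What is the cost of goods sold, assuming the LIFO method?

COGS = $2,362.95

Sale 1 (205) [LIFO — newest first]: 147 @ $10.35 + 53 @ $14.50 + 5 @ $14.60 = $2,362.95
Ending inventory: 140 @ $14.60 = $2,044.00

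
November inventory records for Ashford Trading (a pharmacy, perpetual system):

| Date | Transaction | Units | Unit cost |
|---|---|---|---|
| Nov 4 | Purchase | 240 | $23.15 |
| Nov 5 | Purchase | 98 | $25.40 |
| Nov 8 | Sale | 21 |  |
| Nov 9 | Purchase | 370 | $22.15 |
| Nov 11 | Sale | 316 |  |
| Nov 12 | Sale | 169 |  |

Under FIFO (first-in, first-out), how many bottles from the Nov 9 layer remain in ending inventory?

Nov 8, 21 sold [FIFO — oldest first]: 21 @ $23.15 = $486.15
Nov 11, 316 sold [FIFO — oldest first]: 219 @ $23.15 + 97 @ $25.40 = $7,533.65
Nov 12, 169 sold [FIFO — oldest first]: 1 @ $25.40 + 168 @ $22.15 = $3,746.60
Total COGS = $486.15 + $7,533.65 + $3,746.60 = $11,766.40
Ending inventory: 202 @ $22.15 = $4,474.30

202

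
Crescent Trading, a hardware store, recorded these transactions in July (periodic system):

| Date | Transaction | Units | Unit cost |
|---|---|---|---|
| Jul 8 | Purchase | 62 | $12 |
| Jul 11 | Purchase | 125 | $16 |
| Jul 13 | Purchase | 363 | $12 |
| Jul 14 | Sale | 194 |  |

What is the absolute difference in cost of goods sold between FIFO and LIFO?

$500

FIFO COGS: 62 @ $12 + 125 @ $16 + 7 @ $12 = $2,828
LIFO COGS: 194 @ $12 = $2,328
Difference = |$2,828 − $2,328| = $500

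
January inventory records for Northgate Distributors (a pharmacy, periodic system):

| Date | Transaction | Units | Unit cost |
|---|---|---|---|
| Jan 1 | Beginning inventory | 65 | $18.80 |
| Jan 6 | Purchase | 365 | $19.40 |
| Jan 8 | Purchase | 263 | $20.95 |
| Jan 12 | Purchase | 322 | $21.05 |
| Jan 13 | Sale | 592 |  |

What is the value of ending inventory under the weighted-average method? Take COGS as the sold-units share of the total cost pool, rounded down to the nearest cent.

Ending inventory = $8,581.26

Jan 13, sell 592: 592/1015 × $20,590.95 → $12,009.69
Ending inventory (cost pool remaining) = $8,581.26
Check: goods available $20,590.95 = COGS $12,009.69 + ending $8,581.26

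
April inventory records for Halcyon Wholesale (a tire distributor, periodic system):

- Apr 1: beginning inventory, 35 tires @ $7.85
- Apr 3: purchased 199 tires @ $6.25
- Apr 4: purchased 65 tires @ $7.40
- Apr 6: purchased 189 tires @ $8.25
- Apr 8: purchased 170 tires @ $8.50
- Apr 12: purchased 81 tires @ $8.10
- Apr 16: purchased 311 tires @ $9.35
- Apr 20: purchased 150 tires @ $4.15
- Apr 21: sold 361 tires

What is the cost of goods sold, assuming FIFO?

COGS = $2,511.00

Apr 21, 361 sold [FIFO — oldest first]: 35 @ $7.85 + 199 @ $6.25 + 65 @ $7.40 + 62 @ $8.25 = $2,511.00
Ending inventory: 127 @ $8.25 + 170 @ $8.50 + 81 @ $8.10 + 311 @ $9.35 + 150 @ $4.15 = $6,679.20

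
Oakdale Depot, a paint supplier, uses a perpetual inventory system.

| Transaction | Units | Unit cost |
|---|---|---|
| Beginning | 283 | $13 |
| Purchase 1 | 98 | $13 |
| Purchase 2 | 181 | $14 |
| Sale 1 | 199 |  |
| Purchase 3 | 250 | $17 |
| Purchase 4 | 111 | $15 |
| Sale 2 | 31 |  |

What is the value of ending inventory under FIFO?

Ending inventory = $10,412

Sale 1 (199) [FIFO — oldest first]: 199 @ $13 = $2,587
Sale 2 (31) [FIFO — oldest first]: 31 @ $13 = $403
Total COGS = $2,587 + $403 = $2,990
Ending inventory: 53 @ $13 + 98 @ $13 + 181 @ $14 + 250 @ $17 + 111 @ $15 = $10,412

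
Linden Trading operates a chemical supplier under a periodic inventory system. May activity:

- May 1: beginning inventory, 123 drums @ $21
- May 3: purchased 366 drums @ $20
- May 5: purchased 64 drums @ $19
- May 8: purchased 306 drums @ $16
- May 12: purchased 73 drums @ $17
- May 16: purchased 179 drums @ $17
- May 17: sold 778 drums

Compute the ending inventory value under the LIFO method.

Ending inventory = $6,783

May 17, 778 sold [LIFO — newest first]: 179 @ $17 + 73 @ $17 + 306 @ $16 + 64 @ $19 + 156 @ $20 = $13,516
Ending inventory: 123 @ $21 + 210 @ $20 = $6,783
Check: goods available $20,299 = COGS $13,516 + ending $6,783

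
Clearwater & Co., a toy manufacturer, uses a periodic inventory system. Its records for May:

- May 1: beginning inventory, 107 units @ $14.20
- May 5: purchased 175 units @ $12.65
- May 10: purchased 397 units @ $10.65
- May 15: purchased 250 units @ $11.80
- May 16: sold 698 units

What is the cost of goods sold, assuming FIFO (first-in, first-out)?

May 16, 698 sold [FIFO — oldest first]: 107 @ $14.20 + 175 @ $12.65 + 397 @ $10.65 + 19 @ $11.80 = $8,185.40
Ending inventory: 231 @ $11.80 = $2,725.80
Check: goods available $10,911.20 = COGS $8,185.40 + ending $2,725.80

COGS = $8,185.40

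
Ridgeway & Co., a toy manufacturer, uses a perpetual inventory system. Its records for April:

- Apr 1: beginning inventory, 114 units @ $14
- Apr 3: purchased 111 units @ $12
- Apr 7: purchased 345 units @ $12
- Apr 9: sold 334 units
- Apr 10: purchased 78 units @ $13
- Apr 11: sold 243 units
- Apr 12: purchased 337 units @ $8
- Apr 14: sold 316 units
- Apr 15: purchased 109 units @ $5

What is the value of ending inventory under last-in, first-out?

Apr 9, 334 sold [LIFO — newest first]: 334 @ $12 = $4,008
Apr 11, 243 sold [LIFO — newest first]: 78 @ $13 + 11 @ $12 + 111 @ $12 + 43 @ $14 = $3,080
Apr 14, 316 sold [LIFO — newest first]: 316 @ $8 = $2,528
Total COGS = $4,008 + $3,080 + $2,528 = $9,616
Ending inventory: 71 @ $14 + 21 @ $8 + 109 @ $5 = $1,707
Check: goods available $11,323 = COGS $9,616 + ending $1,707

Ending inventory = $1,707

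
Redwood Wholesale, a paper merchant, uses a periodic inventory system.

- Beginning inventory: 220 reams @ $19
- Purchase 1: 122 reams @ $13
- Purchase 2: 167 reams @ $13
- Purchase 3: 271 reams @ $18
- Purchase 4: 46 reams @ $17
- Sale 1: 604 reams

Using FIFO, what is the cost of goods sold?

Sale 1 (604) [FIFO — oldest first]: 220 @ $19 + 122 @ $13 + 167 @ $13 + 95 @ $18 = $9,647
Ending inventory: 176 @ $18 + 46 @ $17 = $3,950
Check: goods available $13,597 = COGS $9,647 + ending $3,950

COGS = $9,647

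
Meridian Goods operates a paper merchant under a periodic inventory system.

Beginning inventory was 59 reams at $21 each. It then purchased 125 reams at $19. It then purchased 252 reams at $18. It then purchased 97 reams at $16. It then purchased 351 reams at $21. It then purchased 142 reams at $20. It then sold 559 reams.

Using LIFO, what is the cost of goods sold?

Sale 1 (559) [LIFO — newest first]: 142 @ $20 + 351 @ $21 + 66 @ $16 = $11,267
Ending inventory: 59 @ $21 + 125 @ $19 + 252 @ $18 + 31 @ $16 = $8,646

COGS = $11,267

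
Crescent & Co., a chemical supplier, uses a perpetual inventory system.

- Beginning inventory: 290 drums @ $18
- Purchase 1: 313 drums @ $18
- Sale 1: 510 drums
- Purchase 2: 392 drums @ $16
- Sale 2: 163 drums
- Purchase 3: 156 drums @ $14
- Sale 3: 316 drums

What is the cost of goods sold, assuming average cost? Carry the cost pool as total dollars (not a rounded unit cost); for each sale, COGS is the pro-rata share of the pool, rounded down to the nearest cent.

After Beginning: 290 on hand, pool $5,220.00 (≈ $18.0000 each)
After Purchase 1: 603 on hand, pool $10,854.00 (≈ $18.0000 each)
Sale 1, sell 510: 510/603 × $10,854.00 → $9,180.00
After Purchase 2: 485 on hand, pool $7,946.00 (≈ $16.3835 each)
Sale 2, sell 163: 163/485 × $7,946.00 → $2,670.51
After Purchase 3: 478 on hand, pool $7,459.49 (≈ $15.6056 each)
Sale 3, sell 316: 316/478 × $7,459.49 → $4,931.37
Total COGS = $9,180.00 + $2,670.51 + $4,931.37 = $16,781.88
Ending inventory (cost pool remaining) = $2,528.12

COGS = $16,781.88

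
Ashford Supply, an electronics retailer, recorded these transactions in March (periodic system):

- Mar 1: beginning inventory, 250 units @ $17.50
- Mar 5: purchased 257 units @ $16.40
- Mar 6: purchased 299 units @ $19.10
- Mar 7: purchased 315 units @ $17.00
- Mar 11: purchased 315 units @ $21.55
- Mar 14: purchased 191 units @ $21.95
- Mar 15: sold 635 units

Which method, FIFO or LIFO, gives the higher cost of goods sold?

LIFO

FIFO COGS: 250 @ $17.50 + 257 @ $16.40 + 128 @ $19.10 = $11,034.60
LIFO COGS: 191 @ $21.95 + 315 @ $21.55 + 129 @ $17.00 = $13,173.70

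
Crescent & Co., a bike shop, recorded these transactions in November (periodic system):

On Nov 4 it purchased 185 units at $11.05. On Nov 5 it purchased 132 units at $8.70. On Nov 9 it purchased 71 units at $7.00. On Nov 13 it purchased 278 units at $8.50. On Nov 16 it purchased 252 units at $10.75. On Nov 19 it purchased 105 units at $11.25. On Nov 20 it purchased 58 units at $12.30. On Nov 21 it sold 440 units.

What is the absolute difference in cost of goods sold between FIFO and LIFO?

FIFO COGS: 185 @ $11.05 + 132 @ $8.70 + 71 @ $7.00 + 52 @ $8.50 = $4,131.65
LIFO COGS: 58 @ $12.30 + 105 @ $11.25 + 252 @ $10.75 + 25 @ $8.50 = $4,816.15
Difference = |$4,131.65 − $4,816.15| = $684.50

$684.50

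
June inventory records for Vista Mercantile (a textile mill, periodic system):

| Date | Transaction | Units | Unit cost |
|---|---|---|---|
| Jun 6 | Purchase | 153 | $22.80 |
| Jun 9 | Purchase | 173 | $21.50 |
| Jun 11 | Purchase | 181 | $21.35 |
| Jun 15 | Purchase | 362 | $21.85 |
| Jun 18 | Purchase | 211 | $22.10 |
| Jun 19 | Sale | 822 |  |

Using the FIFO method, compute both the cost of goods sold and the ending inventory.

COGS = $17,955.00; ending inventory = $5,690.05

Jun 19, 822 sold [FIFO — oldest first]: 153 @ $22.80 + 173 @ $21.50 + 181 @ $21.35 + 315 @ $21.85 = $17,955.00
Ending inventory: 47 @ $21.85 + 211 @ $22.10 = $5,690.05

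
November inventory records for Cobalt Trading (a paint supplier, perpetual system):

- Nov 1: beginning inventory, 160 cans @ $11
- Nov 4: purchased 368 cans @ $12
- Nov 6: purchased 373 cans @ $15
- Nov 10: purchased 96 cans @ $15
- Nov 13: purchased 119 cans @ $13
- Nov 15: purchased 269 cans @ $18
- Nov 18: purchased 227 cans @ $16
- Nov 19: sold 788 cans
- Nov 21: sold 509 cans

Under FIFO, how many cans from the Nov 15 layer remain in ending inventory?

Nov 19, 788 sold [FIFO — oldest first]: 160 @ $11 + 368 @ $12 + 260 @ $15 = $10,076
Nov 21, 509 sold [FIFO — oldest first]: 113 @ $15 + 96 @ $15 + 119 @ $13 + 181 @ $18 = $7,940
Total COGS = $10,076 + $7,940 = $18,016
Ending inventory: 88 @ $18 + 227 @ $16 = $5,216

88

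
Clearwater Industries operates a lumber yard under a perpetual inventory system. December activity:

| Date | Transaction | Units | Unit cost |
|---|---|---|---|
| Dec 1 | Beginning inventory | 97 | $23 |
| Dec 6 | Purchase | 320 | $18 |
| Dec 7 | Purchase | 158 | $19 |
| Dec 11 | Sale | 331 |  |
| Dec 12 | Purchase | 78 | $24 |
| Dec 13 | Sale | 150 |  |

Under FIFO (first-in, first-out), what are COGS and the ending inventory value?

Dec 11, 331 sold [FIFO — oldest first]: 97 @ $23 + 234 @ $18 = $6,443
Dec 13, 150 sold [FIFO — oldest first]: 86 @ $18 + 64 @ $19 = $2,764
Total COGS = $6,443 + $2,764 = $9,207
Ending inventory: 94 @ $19 + 78 @ $24 = $3,658
Check: goods available $12,865 = COGS $9,207 + ending $3,658

COGS = $9,207; ending inventory = $3,658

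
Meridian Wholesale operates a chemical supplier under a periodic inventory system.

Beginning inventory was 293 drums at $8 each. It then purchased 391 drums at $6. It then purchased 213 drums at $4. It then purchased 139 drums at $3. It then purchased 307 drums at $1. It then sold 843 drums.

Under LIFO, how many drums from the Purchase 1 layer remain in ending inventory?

Sale 1 (843) [LIFO — newest first]: 307 @ $1 + 139 @ $3 + 213 @ $4 + 184 @ $6 = $2,680
Ending inventory: 293 @ $8 + 207 @ $6 = $3,586
Check: goods available $6,266 = COGS $2,680 + ending $3,586

207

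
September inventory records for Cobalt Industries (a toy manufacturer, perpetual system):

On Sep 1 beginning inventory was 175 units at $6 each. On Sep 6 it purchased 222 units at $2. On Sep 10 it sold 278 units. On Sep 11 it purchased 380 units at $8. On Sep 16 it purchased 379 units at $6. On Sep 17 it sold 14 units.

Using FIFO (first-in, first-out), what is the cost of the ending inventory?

Ending inventory = $5,524

Sep 10, 278 sold [FIFO — oldest first]: 175 @ $6 + 103 @ $2 = $1,256
Sep 17, 14 sold [FIFO — oldest first]: 14 @ $2 = $28
Total COGS = $1,256 + $28 = $1,284
Ending inventory: 105 @ $2 + 380 @ $8 + 379 @ $6 = $5,524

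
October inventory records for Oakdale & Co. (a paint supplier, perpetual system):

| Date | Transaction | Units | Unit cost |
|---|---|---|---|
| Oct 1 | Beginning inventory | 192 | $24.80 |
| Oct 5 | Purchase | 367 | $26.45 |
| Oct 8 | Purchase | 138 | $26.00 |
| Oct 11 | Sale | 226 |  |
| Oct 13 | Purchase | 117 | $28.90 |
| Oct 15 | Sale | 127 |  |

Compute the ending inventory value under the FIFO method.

Ending inventory = $12,418.00

Oct 11, 226 sold [FIFO — oldest first]: 192 @ $24.80 + 34 @ $26.45 = $5,660.90
Oct 15, 127 sold [FIFO — oldest first]: 127 @ $26.45 = $3,359.15
Total COGS = $5,660.90 + $3,359.15 = $9,020.05
Ending inventory: 206 @ $26.45 + 138 @ $26.00 + 117 @ $28.90 = $12,418.00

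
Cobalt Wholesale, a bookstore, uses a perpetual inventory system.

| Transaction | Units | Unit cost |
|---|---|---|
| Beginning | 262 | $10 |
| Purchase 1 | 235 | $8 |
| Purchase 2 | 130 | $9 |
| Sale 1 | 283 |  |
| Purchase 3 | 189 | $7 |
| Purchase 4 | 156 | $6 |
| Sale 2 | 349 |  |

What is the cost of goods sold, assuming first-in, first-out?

Sale 1 (283) [FIFO — oldest first]: 262 @ $10 + 21 @ $8 = $2,788
Sale 2 (349) [FIFO — oldest first]: 214 @ $8 + 130 @ $9 + 5 @ $7 = $2,917
Total COGS = $2,788 + $2,917 = $5,705
Ending inventory: 184 @ $7 + 156 @ $6 = $2,224

COGS = $5,705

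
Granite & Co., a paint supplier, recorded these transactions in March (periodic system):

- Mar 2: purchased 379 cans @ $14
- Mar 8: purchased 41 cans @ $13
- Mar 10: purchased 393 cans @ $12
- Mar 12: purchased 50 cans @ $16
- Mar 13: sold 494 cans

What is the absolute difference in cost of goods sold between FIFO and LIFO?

$538

FIFO COGS: 379 @ $14 + 41 @ $13 + 74 @ $12 = $6,727
LIFO COGS: 50 @ $16 + 393 @ $12 + 41 @ $13 + 10 @ $14 = $6,189
Difference = |$6,727 − $6,189| = $538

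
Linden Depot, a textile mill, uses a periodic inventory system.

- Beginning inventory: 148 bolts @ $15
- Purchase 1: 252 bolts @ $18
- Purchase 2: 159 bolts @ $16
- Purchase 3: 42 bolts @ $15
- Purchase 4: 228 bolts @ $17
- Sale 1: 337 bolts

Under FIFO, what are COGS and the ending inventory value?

COGS = $5,622; ending inventory = $8,184

Sale 1 (337) [FIFO — oldest first]: 148 @ $15 + 189 @ $18 = $5,622
Ending inventory: 63 @ $18 + 159 @ $16 + 42 @ $15 + 228 @ $17 = $8,184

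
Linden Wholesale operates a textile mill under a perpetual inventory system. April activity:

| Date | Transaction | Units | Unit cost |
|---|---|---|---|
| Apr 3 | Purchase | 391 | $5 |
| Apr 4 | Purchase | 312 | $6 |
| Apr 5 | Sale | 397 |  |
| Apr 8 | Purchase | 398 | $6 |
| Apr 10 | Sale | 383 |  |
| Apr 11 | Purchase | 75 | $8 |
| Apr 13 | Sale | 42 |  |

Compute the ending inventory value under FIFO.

Ending inventory = $2,274

Apr 5, 397 sold [FIFO — oldest first]: 391 @ $5 + 6 @ $6 = $1,991
Apr 10, 383 sold [FIFO — oldest first]: 306 @ $6 + 77 @ $6 = $2,298
Apr 13, 42 sold [FIFO — oldest first]: 42 @ $6 = $252
Total COGS = $1,991 + $2,298 + $252 = $4,541
Ending inventory: 279 @ $6 + 75 @ $8 = $2,274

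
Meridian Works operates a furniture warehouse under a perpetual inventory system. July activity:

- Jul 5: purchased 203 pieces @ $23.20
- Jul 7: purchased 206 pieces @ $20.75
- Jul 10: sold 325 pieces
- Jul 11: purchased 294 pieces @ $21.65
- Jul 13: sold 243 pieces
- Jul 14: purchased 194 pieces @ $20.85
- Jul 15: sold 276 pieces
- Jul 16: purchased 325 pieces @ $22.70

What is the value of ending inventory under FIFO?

Ending inventory = $8,482.55

Jul 10, 325 sold [FIFO — oldest first]: 203 @ $23.20 + 122 @ $20.75 = $7,241.10
Jul 13, 243 sold [FIFO — oldest first]: 84 @ $20.75 + 159 @ $21.65 = $5,185.35
Jul 15, 276 sold [FIFO — oldest first]: 135 @ $21.65 + 141 @ $20.85 = $5,862.60
Total COGS = $7,241.10 + $5,185.35 + $5,862.60 = $18,289.05
Ending inventory: 53 @ $20.85 + 325 @ $22.70 = $8,482.55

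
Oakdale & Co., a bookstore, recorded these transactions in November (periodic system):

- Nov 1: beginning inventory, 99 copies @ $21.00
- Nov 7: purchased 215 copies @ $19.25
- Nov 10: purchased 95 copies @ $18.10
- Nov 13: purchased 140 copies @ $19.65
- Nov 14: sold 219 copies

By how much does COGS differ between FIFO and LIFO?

FIFO COGS: 99 @ $21.00 + 120 @ $19.25 = $4,389.00
LIFO COGS: 140 @ $19.65 + 79 @ $18.10 = $4,180.90
Difference = |$4,389.00 − $4,180.90| = $208.10

$208.10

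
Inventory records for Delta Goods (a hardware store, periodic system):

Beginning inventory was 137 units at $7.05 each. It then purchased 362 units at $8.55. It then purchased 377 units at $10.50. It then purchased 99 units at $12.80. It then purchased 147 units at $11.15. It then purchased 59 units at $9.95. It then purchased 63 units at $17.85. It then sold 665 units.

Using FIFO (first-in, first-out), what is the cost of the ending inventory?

Sale 1 (665) [FIFO — oldest first]: 137 @ $7.05 + 362 @ $8.55 + 166 @ $10.50 = $5,803.95
Ending inventory: 211 @ $10.50 + 99 @ $12.80 + 147 @ $11.15 + 59 @ $9.95 + 63 @ $17.85 = $6,833.35

Ending inventory = $6,833.35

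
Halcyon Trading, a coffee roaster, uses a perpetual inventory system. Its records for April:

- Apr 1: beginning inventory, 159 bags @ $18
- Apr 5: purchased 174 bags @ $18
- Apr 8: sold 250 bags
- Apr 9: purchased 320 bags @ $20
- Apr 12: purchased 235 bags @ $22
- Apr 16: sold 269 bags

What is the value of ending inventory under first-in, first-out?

Ending inventory = $7,850

Apr 8, 250 sold [FIFO — oldest first]: 159 @ $18 + 91 @ $18 = $4,500
Apr 16, 269 sold [FIFO — oldest first]: 83 @ $18 + 186 @ $20 = $5,214
Total COGS = $4,500 + $5,214 = $9,714
Ending inventory: 134 @ $20 + 235 @ $22 = $7,850
Check: goods available $17,564 = COGS $9,714 + ending $7,850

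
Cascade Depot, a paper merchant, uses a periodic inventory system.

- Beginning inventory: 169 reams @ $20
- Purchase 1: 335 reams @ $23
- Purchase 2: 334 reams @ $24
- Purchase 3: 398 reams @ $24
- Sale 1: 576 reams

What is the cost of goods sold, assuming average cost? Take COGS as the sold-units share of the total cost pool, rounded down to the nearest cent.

COGS = $13,352.85

Sale 1, sell 576: 576/1236 × $28,653.00 → $13,352.85
Ending inventory (cost pool remaining) = $15,300.15
Check: goods available $28,653.00 = COGS $13,352.85 + ending $15,300.15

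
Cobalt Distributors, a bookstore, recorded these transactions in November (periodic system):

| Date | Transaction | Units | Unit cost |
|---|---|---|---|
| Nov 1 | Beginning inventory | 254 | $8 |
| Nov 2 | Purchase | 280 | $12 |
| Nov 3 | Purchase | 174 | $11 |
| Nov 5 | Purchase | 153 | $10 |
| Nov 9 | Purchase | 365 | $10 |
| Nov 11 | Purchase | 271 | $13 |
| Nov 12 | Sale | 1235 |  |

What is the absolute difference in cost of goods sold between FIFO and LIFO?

FIFO COGS: 254 @ $8 + 280 @ $12 + 174 @ $11 + 153 @ $10 + 365 @ $10 + 9 @ $13 = $12,603
LIFO COGS: 271 @ $13 + 365 @ $10 + 153 @ $10 + 174 @ $11 + 272 @ $12 = $13,881
Difference = |$12,603 − $13,881| = $1,278

$1,278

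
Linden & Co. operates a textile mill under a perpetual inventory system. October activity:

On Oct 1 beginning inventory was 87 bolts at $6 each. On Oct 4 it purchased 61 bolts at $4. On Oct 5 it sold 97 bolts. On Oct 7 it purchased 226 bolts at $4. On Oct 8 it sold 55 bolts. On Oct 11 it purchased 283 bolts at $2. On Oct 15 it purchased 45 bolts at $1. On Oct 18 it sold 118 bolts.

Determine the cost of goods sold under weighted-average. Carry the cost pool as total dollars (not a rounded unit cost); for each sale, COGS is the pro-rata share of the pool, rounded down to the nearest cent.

COGS = $1,065.85

After Oct 1: 87 on hand, pool $522.00 (≈ $6.0000 each)
After Oct 4: 148 on hand, pool $766.00 (≈ $5.1757 each)
Oct 5, sell 97: 97/148 × $766.00 → $502.04
After Oct 7: 277 on hand, pool $1,167.96 (≈ $4.2165 each)
Oct 8, sell 55: 55/277 × $1,167.96 → $231.90
After Oct 11: 505 on hand, pool $1,502.06 (≈ $2.9744 each)
After Oct 15: 550 on hand, pool $1,547.06 (≈ $2.8128 each)
Oct 18, sell 118: 118/550 × $1,547.06 → $331.91
Total COGS = $502.04 + $231.90 + $331.91 = $1,065.85
Ending inventory (cost pool remaining) = $1,215.15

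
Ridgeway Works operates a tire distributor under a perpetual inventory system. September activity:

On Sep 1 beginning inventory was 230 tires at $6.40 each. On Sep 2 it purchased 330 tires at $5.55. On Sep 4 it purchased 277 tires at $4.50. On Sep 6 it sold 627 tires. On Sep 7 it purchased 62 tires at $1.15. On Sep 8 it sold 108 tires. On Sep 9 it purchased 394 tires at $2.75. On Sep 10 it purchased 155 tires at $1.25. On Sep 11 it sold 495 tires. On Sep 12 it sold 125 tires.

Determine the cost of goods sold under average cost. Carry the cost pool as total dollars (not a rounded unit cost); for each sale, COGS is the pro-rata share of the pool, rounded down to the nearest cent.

After Sep 1: 230 on hand, pool $1,472.00 (≈ $6.4000 each)
After Sep 2: 560 on hand, pool $3,303.50 (≈ $5.8991 each)
After Sep 4: 837 on hand, pool $4,550.00 (≈ $5.4361 each)
Sep 6, sell 627: 627/837 × $4,550.00 → $3,408.42
After Sep 7: 272 on hand, pool $1,212.88 (≈ $4.4591 each)
Sep 8, sell 108: 108/272 × $1,212.88 → $481.58
After Sep 9: 558 on hand, pool $1,814.80 (≈ $3.2523 each)
After Sep 10: 713 on hand, pool $2,008.55 (≈ $2.8170 each)
Sep 11, sell 495: 495/713 × $2,008.55 → $1,394.43
Sep 12, sell 125: 125/218 × $614.12 → $352.13
Total COGS = $3,408.42 + $481.58 + $1,394.43 + $352.13 = $5,636.56
Ending inventory (cost pool remaining) = $261.99
Check: goods available $5,898.55 = COGS $5,636.56 + ending $261.99

COGS = $5,636.56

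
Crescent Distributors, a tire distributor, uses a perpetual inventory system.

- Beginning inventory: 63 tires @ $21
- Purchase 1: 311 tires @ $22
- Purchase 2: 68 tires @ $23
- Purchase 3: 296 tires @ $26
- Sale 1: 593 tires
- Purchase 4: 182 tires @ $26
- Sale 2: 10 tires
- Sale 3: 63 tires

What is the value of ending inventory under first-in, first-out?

Sale 1 (593) [FIFO — oldest first]: 63 @ $21 + 311 @ $22 + 68 @ $23 + 151 @ $26 = $13,655
Sale 2 (10) [FIFO — oldest first]: 10 @ $26 = $260
Sale 3 (63) [FIFO — oldest first]: 63 @ $26 = $1,638
Total COGS = $13,655 + $260 + $1,638 = $15,553
Ending inventory: 72 @ $26 + 182 @ $26 = $6,604
Check: goods available $22,157 = COGS $15,553 + ending $6,604

Ending inventory = $6,604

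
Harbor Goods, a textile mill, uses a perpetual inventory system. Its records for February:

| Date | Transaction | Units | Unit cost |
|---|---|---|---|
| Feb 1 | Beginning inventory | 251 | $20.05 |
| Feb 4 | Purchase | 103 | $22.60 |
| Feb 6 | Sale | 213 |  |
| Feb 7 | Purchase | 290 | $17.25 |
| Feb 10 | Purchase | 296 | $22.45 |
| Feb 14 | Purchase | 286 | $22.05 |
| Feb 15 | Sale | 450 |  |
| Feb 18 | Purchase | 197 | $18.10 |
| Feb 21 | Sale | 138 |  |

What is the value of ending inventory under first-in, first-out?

Ending inventory = $12,992.55

Feb 6, 213 sold [FIFO — oldest first]: 213 @ $20.05 = $4,270.65
Feb 15, 450 sold [FIFO — oldest first]: 38 @ $20.05 + 103 @ $22.60 + 290 @ $17.25 + 19 @ $22.45 = $8,518.75
Feb 21, 138 sold [FIFO — oldest first]: 138 @ $22.45 = $3,098.10
Total COGS = $4,270.65 + $8,518.75 + $3,098.10 = $15,887.50
Ending inventory: 139 @ $22.45 + 286 @ $22.05 + 197 @ $18.10 = $12,992.55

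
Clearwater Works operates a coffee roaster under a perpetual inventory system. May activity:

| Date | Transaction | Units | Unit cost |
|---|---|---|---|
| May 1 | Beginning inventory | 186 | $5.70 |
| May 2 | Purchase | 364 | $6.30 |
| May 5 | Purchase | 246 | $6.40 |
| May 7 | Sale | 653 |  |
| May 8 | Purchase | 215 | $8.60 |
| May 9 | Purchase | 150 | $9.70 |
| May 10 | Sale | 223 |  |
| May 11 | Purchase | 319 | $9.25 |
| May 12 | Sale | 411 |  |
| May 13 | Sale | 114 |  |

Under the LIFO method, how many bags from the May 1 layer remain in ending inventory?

79

May 7, 653 sold [LIFO — newest first]: 246 @ $6.40 + 364 @ $6.30 + 43 @ $5.70 = $4,112.70
May 10, 223 sold [LIFO — newest first]: 150 @ $9.70 + 73 @ $8.60 = $2,082.80
May 12, 411 sold [LIFO — newest first]: 319 @ $9.25 + 92 @ $8.60 = $3,741.95
May 13, 114 sold [LIFO — newest first]: 50 @ $8.60 + 64 @ $5.70 = $794.80
Total COGS = $4,112.70 + $2,082.80 + $3,741.95 + $794.80 = $10,732.25
Ending inventory: 79 @ $5.70 = $450.30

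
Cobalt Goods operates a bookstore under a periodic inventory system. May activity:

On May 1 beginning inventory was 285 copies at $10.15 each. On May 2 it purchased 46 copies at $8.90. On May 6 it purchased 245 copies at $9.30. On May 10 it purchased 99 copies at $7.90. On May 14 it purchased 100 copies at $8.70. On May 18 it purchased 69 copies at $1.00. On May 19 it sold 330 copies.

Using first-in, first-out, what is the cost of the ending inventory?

Ending inventory = $4,008.50

May 19, 330 sold [FIFO — oldest first]: 285 @ $10.15 + 45 @ $8.90 = $3,293.25
Ending inventory: 1 @ $8.90 + 245 @ $9.30 + 99 @ $7.90 + 100 @ $8.70 + 69 @ $1.00 = $4,008.50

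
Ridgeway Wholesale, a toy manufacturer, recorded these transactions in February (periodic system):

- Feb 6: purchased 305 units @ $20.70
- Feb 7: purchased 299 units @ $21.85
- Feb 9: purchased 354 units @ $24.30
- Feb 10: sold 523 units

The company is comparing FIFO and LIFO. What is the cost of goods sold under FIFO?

FIFO COGS: 305 @ $20.70 + 218 @ $21.85 = $11,076.80
LIFO COGS: 354 @ $24.30 + 169 @ $21.85 = $12,294.85

COGS = $11,076.80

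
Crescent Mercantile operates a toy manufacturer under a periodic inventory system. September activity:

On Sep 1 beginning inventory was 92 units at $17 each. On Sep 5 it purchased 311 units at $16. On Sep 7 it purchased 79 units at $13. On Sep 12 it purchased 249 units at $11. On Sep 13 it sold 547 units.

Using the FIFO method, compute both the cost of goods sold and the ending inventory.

COGS = $8,282; ending inventory = $2,024

Sep 13, 547 sold [FIFO — oldest first]: 92 @ $17 + 311 @ $16 + 79 @ $13 + 65 @ $11 = $8,282
Ending inventory: 184 @ $11 = $2,024
Check: goods available $10,306 = COGS $8,282 + ending $2,024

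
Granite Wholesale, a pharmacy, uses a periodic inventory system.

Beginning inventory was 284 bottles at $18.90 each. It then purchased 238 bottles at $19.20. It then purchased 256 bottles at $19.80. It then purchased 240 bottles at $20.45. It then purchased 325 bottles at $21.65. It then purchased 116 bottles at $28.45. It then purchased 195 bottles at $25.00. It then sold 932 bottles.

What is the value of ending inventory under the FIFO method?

Ending inventory = $16,970.15

Sale 1 (932) [FIFO — oldest first]: 284 @ $18.90 + 238 @ $19.20 + 256 @ $19.80 + 154 @ $20.45 = $18,155.30
Ending inventory: 86 @ $20.45 + 325 @ $21.65 + 116 @ $28.45 + 195 @ $25.00 = $16,970.15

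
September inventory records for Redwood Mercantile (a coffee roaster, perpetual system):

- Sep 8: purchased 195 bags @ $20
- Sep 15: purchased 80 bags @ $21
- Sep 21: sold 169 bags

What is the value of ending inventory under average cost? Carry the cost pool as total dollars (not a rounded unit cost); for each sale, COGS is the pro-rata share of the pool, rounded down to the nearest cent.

Ending inventory = $2,150.84

After Sep 8: 195 on hand, pool $3,900.00 (≈ $20.0000 each)
After Sep 15: 275 on hand, pool $5,580.00 (≈ $20.2909 each)
Sep 21, sell 169: 169/275 × $5,580.00 → $3,429.16
Ending inventory (cost pool remaining) = $2,150.84
Check: goods available $5,580.00 = COGS $3,429.16 + ending $2,150.84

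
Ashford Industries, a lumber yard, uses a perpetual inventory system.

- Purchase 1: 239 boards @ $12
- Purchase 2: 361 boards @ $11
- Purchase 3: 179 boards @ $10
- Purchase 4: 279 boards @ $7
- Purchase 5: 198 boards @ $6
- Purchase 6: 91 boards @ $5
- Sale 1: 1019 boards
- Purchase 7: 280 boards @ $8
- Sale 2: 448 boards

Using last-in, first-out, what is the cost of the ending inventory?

Sale 1 (1019) [LIFO — newest first]: 91 @ $5 + 198 @ $6 + 279 @ $7 + 179 @ $10 + 272 @ $11 = $8,378
Sale 2 (448) [LIFO — newest first]: 280 @ $8 + 89 @ $11 + 79 @ $12 = $4,167
Total COGS = $8,378 + $4,167 = $12,545
Ending inventory: 160 @ $12 = $1,920
Check: goods available $14,465 = COGS $12,545 + ending $1,920

Ending inventory = $1,920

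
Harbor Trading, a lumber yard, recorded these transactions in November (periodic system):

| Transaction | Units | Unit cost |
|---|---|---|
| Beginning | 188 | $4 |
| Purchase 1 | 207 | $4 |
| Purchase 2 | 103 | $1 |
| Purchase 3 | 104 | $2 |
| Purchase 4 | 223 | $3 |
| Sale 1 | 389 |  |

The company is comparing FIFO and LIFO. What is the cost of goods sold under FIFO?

FIFO COGS: 188 @ $4 + 201 @ $4 = $1,556
LIFO COGS: 223 @ $3 + 104 @ $2 + 62 @ $1 = $939

COGS = $1,556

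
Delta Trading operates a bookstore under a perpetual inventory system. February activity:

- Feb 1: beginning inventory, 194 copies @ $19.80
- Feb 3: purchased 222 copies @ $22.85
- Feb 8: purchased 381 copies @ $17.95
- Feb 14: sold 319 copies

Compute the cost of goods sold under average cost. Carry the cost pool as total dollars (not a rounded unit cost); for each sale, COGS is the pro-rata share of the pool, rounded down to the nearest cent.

COGS = $6,305.09

After Feb 1: 194 on hand, pool $3,841.20 (≈ $19.8000 each)
After Feb 3: 416 on hand, pool $8,913.90 (≈ $21.4276 each)
After Feb 8: 797 on hand, pool $15,752.85 (≈ $19.7652 each)
Feb 14, sell 319: 319/797 × $15,752.85 → $6,305.09
Ending inventory (cost pool remaining) = $9,447.76
Check: goods available $15,752.85 = COGS $6,305.09 + ending $9,447.76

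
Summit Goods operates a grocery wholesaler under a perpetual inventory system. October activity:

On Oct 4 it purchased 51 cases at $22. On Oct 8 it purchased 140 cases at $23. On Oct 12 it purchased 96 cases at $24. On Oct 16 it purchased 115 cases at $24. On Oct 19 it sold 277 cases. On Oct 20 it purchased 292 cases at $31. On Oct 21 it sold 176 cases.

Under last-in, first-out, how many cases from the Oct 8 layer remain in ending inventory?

74

Oct 19, 277 sold [LIFO — newest first]: 115 @ $24 + 96 @ $24 + 66 @ $23 = $6,582
Oct 21, 176 sold [LIFO — newest first]: 176 @ $31 = $5,456
Total COGS = $6,582 + $5,456 = $12,038
Ending inventory: 51 @ $22 + 74 @ $23 + 116 @ $31 = $6,420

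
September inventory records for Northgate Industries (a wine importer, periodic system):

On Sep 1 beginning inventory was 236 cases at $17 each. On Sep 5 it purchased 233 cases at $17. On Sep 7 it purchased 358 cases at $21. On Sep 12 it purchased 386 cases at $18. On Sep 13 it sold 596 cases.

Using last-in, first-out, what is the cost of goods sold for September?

COGS = $11,358

Sep 13, 596 sold [LIFO — newest first]: 386 @ $18 + 210 @ $21 = $11,358
Ending inventory: 236 @ $17 + 233 @ $17 + 148 @ $21 = $11,081
Check: goods available $22,439 = COGS $11,358 + ending $11,081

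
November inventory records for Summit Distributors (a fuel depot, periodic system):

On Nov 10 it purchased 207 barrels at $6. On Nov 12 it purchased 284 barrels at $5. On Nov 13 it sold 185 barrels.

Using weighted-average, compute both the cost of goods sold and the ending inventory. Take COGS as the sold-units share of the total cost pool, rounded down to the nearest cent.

COGS = $1,002.99; ending inventory = $1,659.01

Nov 13, sell 185: 185/491 × $2,662.00 → $1,002.99
Ending inventory (cost pool remaining) = $1,659.01
Check: goods available $2,662.00 = COGS $1,002.99 + ending $1,659.01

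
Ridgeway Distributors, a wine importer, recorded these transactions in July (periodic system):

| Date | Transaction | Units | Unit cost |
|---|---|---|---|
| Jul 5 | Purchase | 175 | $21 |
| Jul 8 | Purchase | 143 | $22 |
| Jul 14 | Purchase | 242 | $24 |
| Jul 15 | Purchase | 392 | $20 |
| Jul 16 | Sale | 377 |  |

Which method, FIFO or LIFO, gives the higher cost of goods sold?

FIFO COGS: 175 @ $21 + 143 @ $22 + 59 @ $24 = $8,237
LIFO COGS: 377 @ $20 = $7,540

FIFO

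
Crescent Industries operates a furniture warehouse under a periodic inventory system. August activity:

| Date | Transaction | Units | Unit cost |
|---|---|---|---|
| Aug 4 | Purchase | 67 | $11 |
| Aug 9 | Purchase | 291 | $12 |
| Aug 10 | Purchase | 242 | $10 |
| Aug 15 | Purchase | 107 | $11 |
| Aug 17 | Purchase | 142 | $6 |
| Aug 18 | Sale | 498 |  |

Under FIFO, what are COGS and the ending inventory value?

Aug 18, 498 sold [FIFO — oldest first]: 67 @ $11 + 291 @ $12 + 140 @ $10 = $5,629
Ending inventory: 102 @ $10 + 107 @ $11 + 142 @ $6 = $3,049

COGS = $5,629; ending inventory = $3,049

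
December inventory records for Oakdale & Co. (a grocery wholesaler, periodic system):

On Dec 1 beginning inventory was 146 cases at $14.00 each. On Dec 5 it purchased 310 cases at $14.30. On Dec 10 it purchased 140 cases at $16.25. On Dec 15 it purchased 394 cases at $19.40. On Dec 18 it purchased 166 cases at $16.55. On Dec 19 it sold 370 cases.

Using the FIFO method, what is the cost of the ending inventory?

Ending inventory = $13,895.70

Dec 19, 370 sold [FIFO — oldest first]: 146 @ $14.00 + 224 @ $14.30 = $5,247.20
Ending inventory: 86 @ $14.30 + 140 @ $16.25 + 394 @ $19.40 + 166 @ $16.55 = $13,895.70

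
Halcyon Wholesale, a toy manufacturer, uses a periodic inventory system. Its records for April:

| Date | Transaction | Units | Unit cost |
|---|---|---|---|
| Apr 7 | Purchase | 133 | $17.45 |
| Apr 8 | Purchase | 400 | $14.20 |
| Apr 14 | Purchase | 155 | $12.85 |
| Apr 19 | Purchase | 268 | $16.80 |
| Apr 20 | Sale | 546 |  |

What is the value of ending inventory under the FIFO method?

Apr 20, 546 sold [FIFO — oldest first]: 133 @ $17.45 + 400 @ $14.20 + 13 @ $12.85 = $8,167.90
Ending inventory: 142 @ $12.85 + 268 @ $16.80 = $6,327.10

Ending inventory = $6,327.10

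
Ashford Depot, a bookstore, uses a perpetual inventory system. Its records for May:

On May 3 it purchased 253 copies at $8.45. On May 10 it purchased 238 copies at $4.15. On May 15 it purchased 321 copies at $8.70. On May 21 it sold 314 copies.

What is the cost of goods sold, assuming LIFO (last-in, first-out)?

May 21, 314 sold [LIFO — newest first]: 314 @ $8.70 = $2,731.80
Ending inventory: 253 @ $8.45 + 238 @ $4.15 + 7 @ $8.70 = $3,186.45

COGS = $2,731.80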